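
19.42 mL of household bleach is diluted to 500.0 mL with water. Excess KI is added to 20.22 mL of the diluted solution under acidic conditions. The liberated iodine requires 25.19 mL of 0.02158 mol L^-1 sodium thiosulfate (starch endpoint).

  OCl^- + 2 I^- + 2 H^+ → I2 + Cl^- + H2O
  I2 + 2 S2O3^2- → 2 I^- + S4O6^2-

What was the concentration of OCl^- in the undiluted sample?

0.3461 mol/L

n(S2O3^2-) = 0.02519 × 0.02158 = 5.436 × 10^-4 mol
n(I2) = n(S2O3^2-)/2 = 2.718 × 10^-4 mol
n(OCl^-) in the aliquot = 2.718 × 10^-4 mol (1:1 ratio)
[OCl^-]_dilute = 2.718 × 10^-4 / 0.02022 = 0.01344 mol/L
[OCl^-]_original = 0.01344 × 500.0/19.42 = 0.3461 mol/L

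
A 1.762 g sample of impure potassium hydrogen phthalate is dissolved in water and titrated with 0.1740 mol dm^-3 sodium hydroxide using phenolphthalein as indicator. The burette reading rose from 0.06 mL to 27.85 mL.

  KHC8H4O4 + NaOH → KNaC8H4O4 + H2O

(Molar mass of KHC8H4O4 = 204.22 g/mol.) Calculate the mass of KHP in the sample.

n(NaOH) = 0.02779 L × 0.1740 mol/L = 4.835 × 10^-3 mol
n(KHC8H4O4) = 4.835 × 10^-3 mol (1:1 ratio)
mass of KHC8H4O4 = 4.835 × 10^-3 × 204.22 g/mol = 0.9875 g

0.9875 g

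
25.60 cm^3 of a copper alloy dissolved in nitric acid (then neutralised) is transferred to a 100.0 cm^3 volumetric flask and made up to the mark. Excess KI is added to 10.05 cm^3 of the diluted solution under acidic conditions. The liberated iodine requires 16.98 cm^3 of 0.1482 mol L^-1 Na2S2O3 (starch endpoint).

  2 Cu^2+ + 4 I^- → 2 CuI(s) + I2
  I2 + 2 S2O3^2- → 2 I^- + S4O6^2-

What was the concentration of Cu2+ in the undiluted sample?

0.9781 mol/L

n(S2O3^2-) = 0.01698 × 0.1482 = 2.516 × 10^-3 mol
n(I2) = n(S2O3^2-)/2 = 1.258 × 10^-3 mol
From the 2:1 ratio, n(Cu2+) in the aliquot = 2/1 × 1.258 × 10^-3 = 2.516 × 10^-3 mol
[Cu2+]_dilute = 2.516 × 10^-3 / 0.01005 = 0.2504 mol/L
[Cu2+]_original = 0.2504 × 100.0/25.60 = 0.9781 mol/L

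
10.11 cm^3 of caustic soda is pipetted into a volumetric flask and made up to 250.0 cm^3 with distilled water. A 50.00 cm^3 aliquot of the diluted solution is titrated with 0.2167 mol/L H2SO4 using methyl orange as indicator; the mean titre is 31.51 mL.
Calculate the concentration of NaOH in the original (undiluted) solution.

2 NaOH + H2SO4 → Na2SO4 + 2 H2O
n(H2SO4) = 0.03151 × 0.2167 = 6.828 × 10^-3 mol
From the 2:1 ratio, n(NaOH) in the aliquot = 2/1 × 6.828 × 10^-3 = 0.01366 mol
[NaOH]_dilute = 0.01366 / 0.05000 = 0.2731 mol/L
Dilution factor = 250.0 / 10.11 = 24.73
[NaOH]_stock = 0.2731 × 24.73 = 6.754 mol/L

6.754 mol/L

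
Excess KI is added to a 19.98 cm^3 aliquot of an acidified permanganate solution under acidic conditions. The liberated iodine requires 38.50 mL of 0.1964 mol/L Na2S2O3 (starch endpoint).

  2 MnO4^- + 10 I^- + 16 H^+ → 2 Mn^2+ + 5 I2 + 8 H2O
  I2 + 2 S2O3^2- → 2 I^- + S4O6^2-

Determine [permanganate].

n(S2O3^2-) = 0.03850 × 0.1964 = 7.561 × 10^-3 mol
n(I2) = n(S2O3^2-)/2 = 3.781 × 10^-3 mol
From the 2:5 ratio, n(MnO4^-) in the aliquot = 2/5 × 3.781 × 10^-3 = 1.512 × 10^-3 mol
[MnO4^-] = 1.512 × 10^-3 / 0.01998 = 0.07569 mol/L

0.07569 mol/L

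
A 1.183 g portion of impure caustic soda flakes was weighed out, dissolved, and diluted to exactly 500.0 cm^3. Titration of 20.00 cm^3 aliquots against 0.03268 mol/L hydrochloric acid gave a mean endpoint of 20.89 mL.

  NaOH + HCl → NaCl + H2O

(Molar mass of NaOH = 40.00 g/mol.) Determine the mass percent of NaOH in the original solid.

n(HCl) per titration = 0.02089 × 0.03268 = 6.827 × 10^-4 mol
n(NaOH) in each aliquot = 6.827 × 10^-4 mol (1:1 ratio)
n(NaOH) in the whole flask = 6.827 × 10^-4 × 500.0/20.00 = 0.01707 mol
mass of NaOH = 0.01707 × 40.00 = 0.6827 g
% NaOH = 0.6827 / 1.183 × 100 = 57.71 %

57.71 %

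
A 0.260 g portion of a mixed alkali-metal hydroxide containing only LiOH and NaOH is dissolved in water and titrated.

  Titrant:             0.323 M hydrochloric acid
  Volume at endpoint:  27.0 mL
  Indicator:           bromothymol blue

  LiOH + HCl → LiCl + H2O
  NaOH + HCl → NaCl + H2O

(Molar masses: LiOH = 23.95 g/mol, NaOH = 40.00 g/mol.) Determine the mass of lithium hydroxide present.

n(HCl) = 0.0270 × 0.323 = 8.72 × 10^-3 mol
Let x = n(LiOH), y = n(NaOH).
Titrant: 1x + 1y = 8.72 × 10^-3;  mass: 23.95x + 40.00y = 0.260
Solving, x = 5.54 × 10^-3 mol, y = 3.19 × 10^-3 mol
mass of LiOH = 5.54 × 10^-3 × 23.95 = 0.133 g

0.133 g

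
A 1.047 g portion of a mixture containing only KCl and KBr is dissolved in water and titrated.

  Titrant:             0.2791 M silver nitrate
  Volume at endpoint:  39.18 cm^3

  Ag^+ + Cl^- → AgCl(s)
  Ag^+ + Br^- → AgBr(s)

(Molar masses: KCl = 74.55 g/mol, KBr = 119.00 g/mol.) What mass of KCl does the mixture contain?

n(AgNO3) = 0.03918 × 0.2791 = 0.01094 mol
Let x = n(KCl), y = n(KBr).
Titrant: 1x + 1y = 0.01094;  mass: 74.55x + 119.00y = 1.047
Solving, x = 5.721 × 10^-3 mol, y = 5.215 × 10^-3 mol
mass of KCl = 5.721 × 10^-3 × 74.55 = 0.4265 g

0.4265 g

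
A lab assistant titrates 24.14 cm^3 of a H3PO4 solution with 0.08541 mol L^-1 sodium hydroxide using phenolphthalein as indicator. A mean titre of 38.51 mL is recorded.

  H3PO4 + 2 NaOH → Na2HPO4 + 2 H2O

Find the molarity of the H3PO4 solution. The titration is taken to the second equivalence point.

n(NaOH) = 0.03851 L × 0.08541 mol/L = 3.289 × 10^-3 mol
From the 1:2 mole ratio, n(H3PO4) = 1/2 × 3.289 × 10^-3 = 1.645 × 10^-3 mol
[H3PO4] = 1.645 × 10^-3 mol / 0.02414 L = 0.06813 mol/L

0.06813 mol/L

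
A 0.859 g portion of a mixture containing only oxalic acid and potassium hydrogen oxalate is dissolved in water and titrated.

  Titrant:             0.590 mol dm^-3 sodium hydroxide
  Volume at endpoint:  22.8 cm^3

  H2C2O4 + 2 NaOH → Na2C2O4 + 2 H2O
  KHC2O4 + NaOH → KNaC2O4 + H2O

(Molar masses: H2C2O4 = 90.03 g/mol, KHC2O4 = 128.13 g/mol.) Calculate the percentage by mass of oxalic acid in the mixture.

n(NaOH) = 0.0228 × 0.590 = 0.0135 mol
Let x = n(H2C2O4), y = n(KHC2O4).
Titrant: 2x + 1y = 0.0135;  mass: 90.03x + 128.13y = 0.859
Solving, x = 5.20 × 10^-3 mol, y = 3.05 × 10^-3 mol
mass of H2C2O4 = 5.20 × 10^-3 × 90.03 = 0.468 g
% H2C2O4 = 0.468 / 0.859 × 100 = 54.5 %

54.5 %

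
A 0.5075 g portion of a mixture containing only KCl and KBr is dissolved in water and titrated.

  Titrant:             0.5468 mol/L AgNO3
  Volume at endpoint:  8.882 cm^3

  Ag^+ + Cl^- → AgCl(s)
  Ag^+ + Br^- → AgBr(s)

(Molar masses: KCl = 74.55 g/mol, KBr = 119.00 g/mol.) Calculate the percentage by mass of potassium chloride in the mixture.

23.28 %

n(AgNO3) = 0.008882 × 0.5468 = 4.857 × 10^-3 mol
Let x = n(KCl), y = n(KBr).
Titrant: 1x + 1y = 4.857 × 10^-3;  mass: 74.55x + 119.00y = 0.5075
Solving, x = 1.585 × 10^-3 mol, y = 3.272 × 10^-3 mol
mass of KCl = 1.585 × 10^-3 × 74.55 = 0.1181 g
% KCl = 0.1181 / 0.5075 × 100 = 23.28 %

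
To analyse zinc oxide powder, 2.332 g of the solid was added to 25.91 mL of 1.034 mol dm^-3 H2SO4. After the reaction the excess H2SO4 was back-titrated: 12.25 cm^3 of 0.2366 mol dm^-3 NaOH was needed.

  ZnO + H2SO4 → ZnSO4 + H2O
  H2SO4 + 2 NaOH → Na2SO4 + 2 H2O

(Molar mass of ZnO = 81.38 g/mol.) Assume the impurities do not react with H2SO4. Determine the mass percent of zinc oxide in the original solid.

88.44 %

n(H2SO4) added = 0.02591 × 1.034 = 0.02679 mol
n(NaOH) used in back-titration = 0.01225 × 0.2366 = 2.898 × 10^-3 mol
From the 1:2 ratio, n(H2SO4) left over = 1/2 × 2.898 × 10^-3 = 1.449 × 10^-3 mol
n(H2SO4) consumed by analyte = 0.02679 − 1.449 × 10^-3 = 0.02534 mol
n(ZnO) = 0.02534 mol (1:1 ratio)
mass of ZnO = 0.02534 × 81.38 = 2.062 g
% ZnO = 2.062 / 2.332 × 100 = 88.44 %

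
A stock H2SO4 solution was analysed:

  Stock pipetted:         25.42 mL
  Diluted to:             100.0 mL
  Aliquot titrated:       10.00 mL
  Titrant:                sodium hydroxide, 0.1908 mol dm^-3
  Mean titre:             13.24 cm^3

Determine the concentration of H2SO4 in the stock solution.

0.4969 mol/L

H2SO4 + 2 NaOH → Na2SO4 + 2 H2O
n(NaOH) = 0.01324 × 0.1908 = 2.526 × 10^-3 mol
From the 1:2 ratio, n(H2SO4) in the aliquot = 1/2 × 2.526 × 10^-3 = 1.263 × 10^-3 mol
[H2SO4]_dilute = 1.263 × 10^-3 / 0.01000 = 0.1263 mol/L
Dilution factor = 100.0 / 25.42 = 3.934
[H2SO4]_stock = 0.1263 × 3.934 = 0.4969 mol/L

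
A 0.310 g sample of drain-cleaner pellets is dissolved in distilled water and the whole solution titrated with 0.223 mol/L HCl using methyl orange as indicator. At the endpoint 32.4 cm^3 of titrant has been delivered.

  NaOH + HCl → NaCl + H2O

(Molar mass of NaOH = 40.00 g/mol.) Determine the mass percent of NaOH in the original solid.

n(HCl) = 0.0324 L × 0.223 mol/L = 7.23 × 10^-3 mol
n(NaOH) = 7.23 × 10^-3 mol (1:1 ratio)
mass of NaOH = 7.23 × 10^-3 × 40.00 g/mol = 0.289 g
% NaOH = 0.289 / 0.310 × 100 = 93.2 %

93.2 %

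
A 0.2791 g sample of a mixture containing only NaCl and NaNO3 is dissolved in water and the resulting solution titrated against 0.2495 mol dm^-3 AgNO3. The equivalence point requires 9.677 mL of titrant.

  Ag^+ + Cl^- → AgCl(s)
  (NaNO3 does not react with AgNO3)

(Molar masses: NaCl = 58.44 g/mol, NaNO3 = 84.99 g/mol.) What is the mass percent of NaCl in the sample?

n(AgNO3) = 0.009677 × 0.2495 = 2.414 × 10^-3 mol
Let x = n(NaCl), y = n(NaNO3).
Titrant: 1x = 2.414 × 10^-3;  mass: 58.44x + 84.99y = 0.2791
Solving, x = 2.414 × 10^-3 mol, y = 1.624 × 10^-3 mol
mass of NaCl = 2.414 × 10^-3 × 58.44 = 0.1411 g
% NaCl = 0.1411 / 0.2791 × 100 = 50.55 %

50.55 %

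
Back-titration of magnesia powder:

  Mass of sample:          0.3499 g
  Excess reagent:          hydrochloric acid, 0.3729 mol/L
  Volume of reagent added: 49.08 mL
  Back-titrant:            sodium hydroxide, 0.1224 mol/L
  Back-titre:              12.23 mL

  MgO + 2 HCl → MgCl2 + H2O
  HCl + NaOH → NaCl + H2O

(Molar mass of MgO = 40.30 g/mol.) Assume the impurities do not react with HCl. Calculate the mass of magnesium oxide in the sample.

n(HCl) added = 0.04908 × 0.3729 = 0.01830 mol
n(NaOH) used in back-titration = 0.01223 × 0.1224 = 1.497 × 10^-3 mol
n(HCl) left over = 1.497 × 10^-3 mol (1:1 ratio)
n(HCl) consumed by analyte = 0.01830 − 1.497 × 10^-3 = 0.01680 mol
From the 1:2 ratio, n(MgO) = 1/2 × 0.01680 = 8.402 × 10^-3 mol
mass of MgO = 8.402 × 10^-3 × 40.30 = 0.3386 g

0.3386 g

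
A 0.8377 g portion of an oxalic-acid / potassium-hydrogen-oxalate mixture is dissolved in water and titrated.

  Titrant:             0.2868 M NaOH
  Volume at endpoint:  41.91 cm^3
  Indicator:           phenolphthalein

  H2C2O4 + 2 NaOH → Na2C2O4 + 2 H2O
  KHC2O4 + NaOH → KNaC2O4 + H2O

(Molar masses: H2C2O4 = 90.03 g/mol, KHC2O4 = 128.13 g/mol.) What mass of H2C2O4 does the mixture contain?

0.3804 g

n(NaOH) = 0.04191 × 0.2868 = 0.01202 mol
Let x = n(H2C2O4), y = n(KHC2O4).
Titrant: 2x + 1y = 0.01202;  mass: 90.03x + 128.13y = 0.8377
Solving, x = 4.225 × 10^-3 mol, y = 3.569 × 10^-3 mol
mass of H2C2O4 = 4.225 × 10^-3 × 90.03 = 0.3804 g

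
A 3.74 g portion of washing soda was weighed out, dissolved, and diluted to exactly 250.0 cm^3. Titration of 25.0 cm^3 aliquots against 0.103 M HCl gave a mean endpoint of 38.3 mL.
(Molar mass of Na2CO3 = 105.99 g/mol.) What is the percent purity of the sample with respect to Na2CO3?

Na2CO3 + 2 HCl → 2 NaCl + H2O + CO2
n(HCl) per titration = 0.0383 × 0.103 = 3.94 × 10^-3 mol
From the 1:2 ratio, n(Na2CO3) in each aliquot = 1/2 × 3.94 × 10^-3 = 1.97 × 10^-3 mol
n(Na2CO3) in the whole flask = 1.97 × 10^-3 × 250.0/25.0 = 0.0197 mol
mass of Na2CO3 = 0.0197 × 105.99 = 2.09 g
% Na2CO3 = 2.09 / 3.74 × 100 = 55.9 %

55.9 %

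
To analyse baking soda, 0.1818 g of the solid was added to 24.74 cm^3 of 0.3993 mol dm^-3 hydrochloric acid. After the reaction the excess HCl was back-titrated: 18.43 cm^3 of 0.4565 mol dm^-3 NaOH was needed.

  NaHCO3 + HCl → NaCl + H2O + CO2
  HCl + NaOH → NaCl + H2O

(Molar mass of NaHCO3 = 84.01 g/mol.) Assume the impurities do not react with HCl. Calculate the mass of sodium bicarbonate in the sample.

0.1231 g

n(HCl) added = 0.02474 × 0.3993 = 9.879 × 10^-3 mol
n(NaOH) used in back-titration = 0.01843 × 0.4565 = 8.413 × 10^-3 mol
n(HCl) left over = 8.413 × 10^-3 mol (1:1 ratio)
n(HCl) consumed by analyte = 9.879 × 10^-3 − 8.413 × 10^-3 = 1.465 × 10^-3 mol
n(NaHCO3) = 1.465 × 10^-3 mol (1:1 ratio)
mass of NaHCO3 = 1.465 × 10^-3 × 84.01 = 0.1231 g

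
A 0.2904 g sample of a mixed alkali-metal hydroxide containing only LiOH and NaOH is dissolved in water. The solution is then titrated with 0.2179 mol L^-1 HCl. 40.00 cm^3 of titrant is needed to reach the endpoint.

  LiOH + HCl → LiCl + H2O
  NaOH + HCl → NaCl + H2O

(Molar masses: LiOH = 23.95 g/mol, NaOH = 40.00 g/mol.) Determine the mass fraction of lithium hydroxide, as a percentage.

29.93 %

n(HCl) = 0.04000 × 0.2179 = 8.716 × 10^-3 mol
Let x = n(LiOH), y = n(NaOH).
Titrant: 1x + 1y = 8.716 × 10^-3;  mass: 23.95x + 40.00y = 0.2904
Solving, x = 3.629 × 10^-3 mol, y = 5.087 × 10^-3 mol
mass of LiOH = 3.629 × 10^-3 × 23.95 = 0.08691 g
% LiOH = 0.08691 / 0.2904 × 100 = 29.93 %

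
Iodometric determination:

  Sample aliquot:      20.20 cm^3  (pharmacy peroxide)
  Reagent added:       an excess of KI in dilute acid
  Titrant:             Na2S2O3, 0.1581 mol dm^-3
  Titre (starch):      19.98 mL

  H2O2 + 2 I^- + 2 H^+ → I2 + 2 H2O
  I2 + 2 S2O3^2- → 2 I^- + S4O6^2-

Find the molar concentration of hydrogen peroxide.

0.07819 mol/L

n(S2O3^2-) = 0.01998 × 0.1581 = 3.159 × 10^-3 mol
n(I2) = n(S2O3^2-)/2 = 1.579 × 10^-3 mol
n(H2O2) in the aliquot = 1.579 × 10^-3 mol (1:1 ratio)
[H2O2] = 1.579 × 10^-3 / 0.02020 = 0.07819 mol/L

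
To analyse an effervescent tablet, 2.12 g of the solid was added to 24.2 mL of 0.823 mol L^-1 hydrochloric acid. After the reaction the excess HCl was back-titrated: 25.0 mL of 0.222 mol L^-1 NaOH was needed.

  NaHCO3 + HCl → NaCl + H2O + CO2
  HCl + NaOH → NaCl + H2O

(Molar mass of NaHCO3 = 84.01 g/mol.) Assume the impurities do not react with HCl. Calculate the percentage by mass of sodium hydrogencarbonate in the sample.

n(HCl) added = 0.0242 × 0.823 = 0.0199 mol
n(NaOH) used in back-titration = 0.0250 × 0.222 = 5.55 × 10^-3 mol
n(HCl) left over = 5.55 × 10^-3 mol (1:1 ratio)
n(HCl) consumed by analyte = 0.0199 − 5.55 × 10^-3 = 0.0144 mol
n(NaHCO3) = 0.0144 mol (1:1 ratio)
mass of NaHCO3 = 0.0144 × 84.01 = 1.21 g
% NaHCO3 = 1.21 / 2.12 × 100 = 56.9 %

56.9 %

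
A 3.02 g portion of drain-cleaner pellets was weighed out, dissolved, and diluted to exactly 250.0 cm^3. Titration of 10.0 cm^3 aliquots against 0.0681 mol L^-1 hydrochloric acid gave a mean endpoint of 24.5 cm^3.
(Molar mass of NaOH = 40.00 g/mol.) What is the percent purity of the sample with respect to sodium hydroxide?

NaOH + HCl → NaCl + H2O
n(HCl) per titration = 0.0245 × 0.0681 = 1.67 × 10^-3 mol
n(NaOH) in each aliquot = 1.67 × 10^-3 mol (1:1 ratio)
n(NaOH) in the whole flask = 1.67 × 10^-3 × 250.0/10.0 = 0.0417 mol
mass of NaOH = 0.0417 × 40.00 = 1.67 g
% NaOH = 1.67 / 3.02 × 100 = 55.2 %

55.2 %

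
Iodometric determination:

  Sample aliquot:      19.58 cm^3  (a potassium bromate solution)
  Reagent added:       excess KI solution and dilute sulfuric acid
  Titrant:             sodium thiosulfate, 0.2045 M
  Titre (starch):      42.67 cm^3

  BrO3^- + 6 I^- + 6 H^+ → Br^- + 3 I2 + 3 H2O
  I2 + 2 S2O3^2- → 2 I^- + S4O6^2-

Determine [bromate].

n(S2O3^2-) = 0.04267 × 0.2045 = 8.726 × 10^-3 mol
n(I2) = n(S2O3^2-)/2 = 4.363 × 10^-3 mol
From the 1:3 ratio, n(BrO3^-) in the aliquot = 1/3 × 4.363 × 10^-3 = 1.454 × 10^-3 mol
[BrO3^-] = 1.454 × 10^-3 / 0.01958 = 0.07428 mol/L

0.07428 M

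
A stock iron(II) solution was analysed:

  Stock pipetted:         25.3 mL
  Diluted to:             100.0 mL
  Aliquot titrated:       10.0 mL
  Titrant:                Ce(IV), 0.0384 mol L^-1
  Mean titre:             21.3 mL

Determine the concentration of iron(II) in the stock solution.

Ce^4+ + Fe^2+ → Ce^3+ + Fe^3+
n(Ce4+) = 0.0213 × 0.0384 = 8.18 × 10^-4 mol
n(Fe2+) in the aliquot = 8.18 × 10^-4 mol (1:1 ratio)
[Fe2+]_dilute = 8.18 × 10^-4 / 0.0100 = 0.0818 mol/L
Dilution factor = 100.0 / 25.3 = 3.953
[Fe2+]_stock = 0.0818 × 3.953 = 0.323 mol/L

0.323 mol/L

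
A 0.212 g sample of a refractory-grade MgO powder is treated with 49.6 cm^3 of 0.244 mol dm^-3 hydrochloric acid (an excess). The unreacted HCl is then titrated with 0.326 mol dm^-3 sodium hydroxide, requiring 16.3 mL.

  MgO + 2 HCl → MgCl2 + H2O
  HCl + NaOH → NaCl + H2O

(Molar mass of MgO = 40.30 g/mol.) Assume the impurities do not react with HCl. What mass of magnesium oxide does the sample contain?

n(HCl) added = 0.0496 × 0.244 = 0.0121 mol
n(NaOH) used in back-titration = 0.0163 × 0.326 = 5.31 × 10^-3 mol
n(HCl) left over = 5.31 × 10^-3 mol (1:1 ratio)
n(HCl) consumed by analyte = 0.0121 − 5.31 × 10^-3 = 6.79 × 10^-3 mol
From the 1:2 ratio, n(MgO) = 1/2 × 6.79 × 10^-3 = 3.39 × 10^-3 mol
mass of MgO = 3.39 × 10^-3 × 40.30 = 0.137 g

0.137 g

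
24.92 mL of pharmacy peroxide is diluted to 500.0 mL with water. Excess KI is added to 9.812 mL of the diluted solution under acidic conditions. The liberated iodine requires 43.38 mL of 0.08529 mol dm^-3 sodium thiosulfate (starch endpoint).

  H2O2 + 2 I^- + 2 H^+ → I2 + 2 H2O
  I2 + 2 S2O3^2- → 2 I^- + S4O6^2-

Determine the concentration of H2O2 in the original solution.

n(S2O3^2-) = 0.04338 × 0.08529 = 3.700 × 10^-3 mol
n(I2) = n(S2O3^2-)/2 = 1.850 × 10^-3 mol
n(H2O2) in the aliquot = 1.850 × 10^-3 mol (1:1 ratio)
[H2O2]_dilute = 1.850 × 10^-3 / 0.009812 = 0.1885 mol/L
[H2O2]_original = 0.1885 × 500.0/24.92 = 3.783 mol/L

3.783 mol/L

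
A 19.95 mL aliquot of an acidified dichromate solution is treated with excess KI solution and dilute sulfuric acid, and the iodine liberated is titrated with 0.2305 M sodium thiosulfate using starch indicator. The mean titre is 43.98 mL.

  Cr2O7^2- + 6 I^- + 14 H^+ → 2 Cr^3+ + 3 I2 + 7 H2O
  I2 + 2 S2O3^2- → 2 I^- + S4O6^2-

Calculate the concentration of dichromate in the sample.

0.08469 M

n(S2O3^2-) = 0.04398 × 0.2305 = 0.01014 mol
n(I2) = n(S2O3^2-)/2 = 5.069 × 10^-3 mol
From the 1:3 ratio, n(Cr2O7^2-) in the aliquot = 1/3 × 5.069 × 10^-3 = 1.690 × 10^-3 mol
[Cr2O7^2-] = 1.690 × 10^-3 / 0.01995 = 0.08469 mol/L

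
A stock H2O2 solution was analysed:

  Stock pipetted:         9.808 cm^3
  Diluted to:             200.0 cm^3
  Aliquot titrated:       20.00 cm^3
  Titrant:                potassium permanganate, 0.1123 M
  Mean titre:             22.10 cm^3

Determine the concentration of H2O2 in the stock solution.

6.326 M

2 MnO4^- + 5 H2O2 + 6 H^+ → 2 Mn^2+ + 5 O2 + 8 H2O
n(KMnO4) = 0.02210 × 0.1123 = 2.482 × 10^-3 mol
From the 5:2 ratio, n(H2O2) in the aliquot = 5/2 × 2.482 × 10^-3 = 6.205 × 10^-3 mol
[H2O2]_dilute = 6.205 × 10^-3 / 0.02000 = 0.3102 mol/L
Dilution factor = 200.0 / 9.808 = 20.39
[H2O2]_stock = 0.3102 × 20.39 = 6.326 mol/L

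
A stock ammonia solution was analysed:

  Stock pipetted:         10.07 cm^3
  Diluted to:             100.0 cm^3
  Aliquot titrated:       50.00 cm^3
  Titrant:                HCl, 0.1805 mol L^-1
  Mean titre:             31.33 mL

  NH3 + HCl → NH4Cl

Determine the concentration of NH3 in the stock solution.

1.123 mol/L

n(HCl) = 0.03133 × 0.1805 = 5.655 × 10^-3 mol
n(NH3) in the aliquot = 5.655 × 10^-3 mol (1:1 ratio)
[NH3]_dilute = 5.655 × 10^-3 / 0.05000 = 0.1131 mol/L
Dilution factor = 100.0 / 10.07 = 9.930
[NH3]_stock = 0.1131 × 9.930 = 1.123 mol/L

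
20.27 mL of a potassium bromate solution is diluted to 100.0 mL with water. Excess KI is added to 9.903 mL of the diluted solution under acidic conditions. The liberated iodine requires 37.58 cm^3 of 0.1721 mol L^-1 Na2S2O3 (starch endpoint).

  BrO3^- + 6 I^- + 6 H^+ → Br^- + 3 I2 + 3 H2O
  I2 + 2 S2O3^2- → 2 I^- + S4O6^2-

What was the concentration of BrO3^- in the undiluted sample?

0.5370 mol/L

n(S2O3^2-) = 0.03758 × 0.1721 = 6.468 × 10^-3 mol
n(I2) = n(S2O3^2-)/2 = 3.234 × 10^-3 mol
From the 1:3 ratio, n(BrO3^-) in the aliquot = 1/3 × 3.234 × 10^-3 = 1.078 × 10^-3 mol
[BrO3^-]_dilute = 1.078 × 10^-3 / 0.009903 = 0.1088 mol/L
[BrO3^-]_original = 0.1088 × 100.0/20.27 = 0.5370 mol/L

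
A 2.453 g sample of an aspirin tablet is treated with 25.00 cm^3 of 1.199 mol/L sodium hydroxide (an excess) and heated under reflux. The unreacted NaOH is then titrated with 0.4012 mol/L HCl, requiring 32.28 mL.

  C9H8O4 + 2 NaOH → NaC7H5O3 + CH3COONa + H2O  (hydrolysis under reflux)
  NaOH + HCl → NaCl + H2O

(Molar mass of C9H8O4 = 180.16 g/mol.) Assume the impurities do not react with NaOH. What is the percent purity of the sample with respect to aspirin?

n(NaOH) added = 0.02500 × 1.199 = 0.02998 mol
n(HCl) used in back-titration = 0.03228 × 0.4012 = 0.01295 mol
n(NaOH) left over = 0.01295 mol (1:1 ratio)
n(NaOH) consumed by analyte = 0.02998 − 0.01295 = 0.01702 mol
From the 1:2 ratio, n(C9H8O4) = 1/2 × 0.01702 = 8.512 × 10^-3 mol
mass of C9H8O4 = 8.512 × 10^-3 × 180.16 = 1.534 g
% C9H8O4 = 1.534 / 2.453 × 100 = 62.52 %

62.52 %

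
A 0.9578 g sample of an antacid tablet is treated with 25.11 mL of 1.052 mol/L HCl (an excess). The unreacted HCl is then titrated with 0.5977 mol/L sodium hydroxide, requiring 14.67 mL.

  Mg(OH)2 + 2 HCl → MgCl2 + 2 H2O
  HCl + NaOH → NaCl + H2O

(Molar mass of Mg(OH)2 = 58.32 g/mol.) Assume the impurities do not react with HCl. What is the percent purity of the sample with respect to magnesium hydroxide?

n(HCl) added = 0.02511 × 1.052 = 0.02642 mol
n(NaOH) used in back-titration = 0.01467 × 0.5977 = 8.768 × 10^-3 mol
n(HCl) left over = 8.768 × 10^-3 mol (1:1 ratio)
n(HCl) consumed by analyte = 0.02642 − 8.768 × 10^-3 = 0.01765 mol
From the 1:2 ratio, n(Mg(OH)2) = 1/2 × 0.01765 = 8.824 × 10^-3 mol
mass of Mg(OH)2 = 8.824 × 10^-3 × 58.32 = 0.5146 g
% Mg(OH)2 = 0.5146 / 0.9578 × 100 = 53.73 %

53.73 %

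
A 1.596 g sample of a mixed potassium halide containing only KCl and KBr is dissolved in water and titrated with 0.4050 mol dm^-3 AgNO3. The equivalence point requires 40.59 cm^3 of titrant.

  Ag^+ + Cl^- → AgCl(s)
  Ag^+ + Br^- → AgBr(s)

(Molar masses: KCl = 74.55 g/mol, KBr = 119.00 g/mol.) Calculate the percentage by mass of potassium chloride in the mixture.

n(AgNO3) = 0.04059 × 0.4050 = 0.01644 mol
Let x = n(KCl), y = n(KBr).
Titrant: 1x + 1y = 0.01644;  mass: 74.55x + 119.00y = 1.596
Solving, x = 8.104 × 10^-3 mol, y = 8.335 × 10^-3 mol
mass of KCl = 8.104 × 10^-3 × 74.55 = 0.6042 g
% KCl = 0.6042 / 1.596 × 100 = 37.86 %

37.86 %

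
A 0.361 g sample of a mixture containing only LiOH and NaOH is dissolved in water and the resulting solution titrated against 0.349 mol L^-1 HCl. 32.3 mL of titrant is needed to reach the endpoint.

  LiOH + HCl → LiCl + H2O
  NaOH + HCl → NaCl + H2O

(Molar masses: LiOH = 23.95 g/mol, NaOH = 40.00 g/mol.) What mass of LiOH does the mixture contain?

0.134 g

n(HCl) = 0.0323 × 0.349 = 0.0113 mol
Let x = n(LiOH), y = n(NaOH).
Titrant: 1x + 1y = 0.0113;  mass: 23.95x + 40.00y = 0.361
Solving, x = 5.60 × 10^-3 mol, y = 5.67 × 10^-3 mol
mass of LiOH = 5.60 × 10^-3 × 23.95 = 0.134 g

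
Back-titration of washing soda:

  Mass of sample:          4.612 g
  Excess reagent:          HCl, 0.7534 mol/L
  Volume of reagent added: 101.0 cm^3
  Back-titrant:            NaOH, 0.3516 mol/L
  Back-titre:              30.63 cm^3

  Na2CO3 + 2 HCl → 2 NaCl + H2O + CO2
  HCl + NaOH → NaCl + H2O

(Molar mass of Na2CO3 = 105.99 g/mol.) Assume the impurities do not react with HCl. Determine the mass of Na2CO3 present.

3.462 g

n(HCl) added = 0.1010 × 0.7534 = 0.07609 mol
n(NaOH) used in back-titration = 0.03063 × 0.3516 = 0.01077 mol
n(HCl) left over = 0.01077 mol (1:1 ratio)
n(HCl) consumed by analyte = 0.07609 − 0.01077 = 0.06532 mol
From the 1:2 ratio, n(Na2CO3) = 1/2 × 0.06532 = 0.03266 mol
mass of Na2CO3 = 0.03266 × 105.99 = 3.462 g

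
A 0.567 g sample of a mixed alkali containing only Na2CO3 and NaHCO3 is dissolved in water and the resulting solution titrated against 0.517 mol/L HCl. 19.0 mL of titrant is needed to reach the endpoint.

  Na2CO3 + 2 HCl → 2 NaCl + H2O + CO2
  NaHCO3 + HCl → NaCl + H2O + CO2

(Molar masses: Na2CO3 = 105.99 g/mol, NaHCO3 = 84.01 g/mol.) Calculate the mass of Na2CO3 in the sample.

0.441 g

n(HCl) = 0.0190 × 0.517 = 9.82 × 10^-3 mol
Let x = n(Na2CO3), y = n(NaHCO3).
Titrant: 2x + 1y = 9.82 × 10^-3;  mass: 105.99x + 84.01y = 0.567
Solving, x = 4.16 × 10^-3 mol, y = 1.50 × 10^-3 mol
mass of Na2CO3 = 4.16 × 10^-3 × 105.99 = 0.441 g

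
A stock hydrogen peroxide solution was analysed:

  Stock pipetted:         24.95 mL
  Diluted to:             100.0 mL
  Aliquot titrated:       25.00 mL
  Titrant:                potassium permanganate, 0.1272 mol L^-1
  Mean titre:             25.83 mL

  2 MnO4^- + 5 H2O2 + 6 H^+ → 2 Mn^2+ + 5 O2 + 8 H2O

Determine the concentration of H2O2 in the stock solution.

1.317 mol/L

n(KMnO4) = 0.02583 × 0.1272 = 3.286 × 10^-3 mol
From the 5:2 ratio, n(H2O2) in the aliquot = 5/2 × 3.286 × 10^-3 = 8.214 × 10^-3 mol
[H2O2]_dilute = 8.214 × 10^-3 / 0.02500 = 0.3286 mol/L
Dilution factor = 100.0 / 24.95 = 4.008
[H2O2]_stock = 0.3286 × 4.008 = 1.317 mol/L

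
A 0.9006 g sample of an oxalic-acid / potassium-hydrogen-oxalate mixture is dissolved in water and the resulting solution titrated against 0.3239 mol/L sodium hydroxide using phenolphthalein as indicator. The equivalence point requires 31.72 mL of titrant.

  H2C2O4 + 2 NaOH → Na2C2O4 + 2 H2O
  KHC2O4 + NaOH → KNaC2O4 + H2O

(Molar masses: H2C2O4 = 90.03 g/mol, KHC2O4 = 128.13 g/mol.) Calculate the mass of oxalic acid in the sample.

n(NaOH) = 0.03172 × 0.3239 = 0.01027 mol
Let x = n(H2C2O4), y = n(KHC2O4).
Titrant: 2x + 1y = 0.01027;  mass: 90.03x + 128.13y = 0.9006
Solving, x = 2.501 × 10^-3 mol, y = 5.271 × 10^-3 mol
mass of H2C2O4 = 2.501 × 10^-3 × 90.03 = 0.2252 g

0.2252 g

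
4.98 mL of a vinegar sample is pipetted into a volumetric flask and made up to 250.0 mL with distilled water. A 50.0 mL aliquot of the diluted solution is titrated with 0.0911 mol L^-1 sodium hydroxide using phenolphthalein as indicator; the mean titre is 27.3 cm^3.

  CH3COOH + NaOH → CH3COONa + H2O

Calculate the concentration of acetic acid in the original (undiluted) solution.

2.50 mol/L

n(NaOH) = 0.0273 × 0.0911 = 2.49 × 10^-3 mol
n(CH3COOH) in the aliquot = 2.49 × 10^-3 mol (1:1 ratio)
[CH3COOH]_dilute = 2.49 × 10^-3 / 0.0500 = 0.0497 mol/L
Dilution factor = 250.0 / 4.98 = 50.20
[CH3COOH]_stock = 0.0497 × 50.20 = 2.50 mol/L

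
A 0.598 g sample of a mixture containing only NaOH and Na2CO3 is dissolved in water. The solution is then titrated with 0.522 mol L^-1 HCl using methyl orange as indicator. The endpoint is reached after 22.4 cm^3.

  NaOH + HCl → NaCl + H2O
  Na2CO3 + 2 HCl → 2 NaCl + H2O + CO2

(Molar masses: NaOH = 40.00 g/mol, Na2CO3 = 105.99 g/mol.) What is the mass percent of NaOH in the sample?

11.1 %

n(HCl) = 0.0224 × 0.522 = 0.0117 mol
Let x = n(NaOH), y = n(Na2CO3).
Titrant: 1x + 2y = 0.0117;  mass: 40.00x + 105.99y = 0.598
Solving, x = 1.67 × 10^-3 mol, y = 5.01 × 10^-3 mol
mass of NaOH = 1.67 × 10^-3 × 40.00 = 0.0667 g
% NaOH = 0.0667 / 0.598 × 100 = 11.1 %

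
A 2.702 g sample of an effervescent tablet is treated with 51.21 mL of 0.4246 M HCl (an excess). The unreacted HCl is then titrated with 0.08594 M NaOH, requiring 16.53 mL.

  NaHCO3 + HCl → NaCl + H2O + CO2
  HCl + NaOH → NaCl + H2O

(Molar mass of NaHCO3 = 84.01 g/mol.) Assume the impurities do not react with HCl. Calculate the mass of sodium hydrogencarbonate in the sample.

n(HCl) added = 0.05121 × 0.4246 = 0.02174 mol
n(NaOH) used in back-titration = 0.01653 × 0.08594 = 1.421 × 10^-3 mol
n(HCl) left over = 1.421 × 10^-3 mol (1:1 ratio)
n(HCl) consumed by analyte = 0.02174 − 1.421 × 10^-3 = 0.02032 mol
n(NaHCO3) = 0.02032 mol (1:1 ratio)
mass of NaHCO3 = 0.02032 × 84.01 = 1.707 g

1.707 g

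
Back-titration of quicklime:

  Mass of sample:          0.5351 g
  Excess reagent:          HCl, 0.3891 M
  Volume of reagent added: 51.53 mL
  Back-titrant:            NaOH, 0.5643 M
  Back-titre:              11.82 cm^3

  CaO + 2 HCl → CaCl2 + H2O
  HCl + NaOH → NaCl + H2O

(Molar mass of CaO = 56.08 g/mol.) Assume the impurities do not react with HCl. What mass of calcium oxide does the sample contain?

n(HCl) added = 0.05153 × 0.3891 = 0.02005 mol
n(NaOH) used in back-titration = 0.01182 × 0.5643 = 6.670 × 10^-3 mol
n(HCl) left over = 6.670 × 10^-3 mol (1:1 ratio)
n(HCl) consumed by analyte = 0.02005 − 6.670 × 10^-3 = 0.01338 mol
From the 1:2 ratio, n(CaO) = 1/2 × 0.01338 = 6.690 × 10^-3 mol
mass of CaO = 6.690 × 10^-3 × 56.08 = 0.3752 g

0.3752 g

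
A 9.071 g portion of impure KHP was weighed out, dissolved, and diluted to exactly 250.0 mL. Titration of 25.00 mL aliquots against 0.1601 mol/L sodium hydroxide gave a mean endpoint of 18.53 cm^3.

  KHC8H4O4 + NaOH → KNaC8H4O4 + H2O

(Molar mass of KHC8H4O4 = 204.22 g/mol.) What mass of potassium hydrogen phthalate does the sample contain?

6.058 g

n(NaOH) per titration = 0.01853 × 0.1601 = 2.967 × 10^-3 mol
n(KHC8H4O4) in each aliquot = 2.967 × 10^-3 mol (1:1 ratio)
n(KHC8H4O4) in the whole flask = 2.967 × 10^-3 × 250.0/25.00 = 0.02967 mol
mass of KHC8H4O4 = 0.02967 × 204.22 = 6.058 g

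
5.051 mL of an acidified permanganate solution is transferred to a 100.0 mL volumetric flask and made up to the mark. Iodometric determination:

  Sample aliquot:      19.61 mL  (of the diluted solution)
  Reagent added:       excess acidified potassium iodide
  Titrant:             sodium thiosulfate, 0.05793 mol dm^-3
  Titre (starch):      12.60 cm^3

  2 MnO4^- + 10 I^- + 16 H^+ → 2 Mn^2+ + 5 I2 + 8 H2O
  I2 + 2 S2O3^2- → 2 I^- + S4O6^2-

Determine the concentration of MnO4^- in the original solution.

0.1474 mol/L

n(S2O3^2-) = 0.01260 × 0.05793 = 7.299 × 10^-4 mol
n(I2) = n(S2O3^2-)/2 = 3.650 × 10^-4 mol
From the 2:5 ratio, n(MnO4^-) in the aliquot = 2/5 × 3.650 × 10^-4 = 1.460 × 10^-4 mol
[MnO4^-]_dilute = 1.460 × 10^-4 / 0.01961 = 0.007444 mol/L
[MnO4^-]_original = 0.007444 × 100.0/5.051 = 0.1474 mol/L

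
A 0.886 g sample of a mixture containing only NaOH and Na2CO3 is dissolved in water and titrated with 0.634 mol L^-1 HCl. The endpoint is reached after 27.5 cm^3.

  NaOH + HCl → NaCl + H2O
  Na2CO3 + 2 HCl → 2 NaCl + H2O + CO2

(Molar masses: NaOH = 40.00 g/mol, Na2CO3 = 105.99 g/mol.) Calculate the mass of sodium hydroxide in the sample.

0.117 g

n(HCl) = 0.0275 × 0.634 = 0.0174 mol
Let x = n(NaOH), y = n(Na2CO3).
Titrant: 1x + 2y = 0.0174;  mass: 40.00x + 105.99y = 0.886
Solving, x = 2.92 × 10^-3 mol, y = 7.26 × 10^-3 mol
mass of NaOH = 2.92 × 10^-3 × 40.00 = 0.117 g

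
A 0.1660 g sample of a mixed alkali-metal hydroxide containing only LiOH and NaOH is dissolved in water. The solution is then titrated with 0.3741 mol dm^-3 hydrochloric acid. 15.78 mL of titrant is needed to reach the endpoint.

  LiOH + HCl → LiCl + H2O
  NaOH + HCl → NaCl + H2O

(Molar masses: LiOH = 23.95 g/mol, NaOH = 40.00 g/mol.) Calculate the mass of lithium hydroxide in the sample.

0.1047 g

n(HCl) = 0.01578 × 0.3741 = 5.903 × 10^-3 mol
Let x = n(LiOH), y = n(NaOH).
Titrant: 1x + 1y = 5.903 × 10^-3;  mass: 23.95x + 40.00y = 0.1660
Solving, x = 4.370 × 10^-3 mol, y = 1.534 × 10^-3 mol
mass of LiOH = 4.370 × 10^-3 × 23.95 = 0.1047 g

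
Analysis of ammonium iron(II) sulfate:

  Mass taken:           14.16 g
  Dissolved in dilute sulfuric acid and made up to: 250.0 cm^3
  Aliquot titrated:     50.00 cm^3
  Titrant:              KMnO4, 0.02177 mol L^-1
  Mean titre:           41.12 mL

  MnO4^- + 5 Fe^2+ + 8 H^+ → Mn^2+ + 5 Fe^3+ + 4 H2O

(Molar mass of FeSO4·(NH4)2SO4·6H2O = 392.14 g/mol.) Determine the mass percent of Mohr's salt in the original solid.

n(KMnO4) per titration = 0.04112 × 0.02177 = 8.952 × 10^-4 mol
From the 5:1 ratio, n(FeSO4·(NH4)2SO4·6H2O) in each aliquot = 5/1 × 8.952 × 10^-4 = 4.476 × 10^-3 mol
n(FeSO4·(NH4)2SO4·6H2O) in the whole flask = 4.476 × 10^-3 × 250.0/50.00 = 0.02238 mol
mass of FeSO4·(NH4)2SO4·6H2O = 0.02238 × 392.14 = 8.776 g
% FeSO4·(NH4)2SO4·6H2O = 8.776 / 14.16 × 100 = 61.98 %

61.98 %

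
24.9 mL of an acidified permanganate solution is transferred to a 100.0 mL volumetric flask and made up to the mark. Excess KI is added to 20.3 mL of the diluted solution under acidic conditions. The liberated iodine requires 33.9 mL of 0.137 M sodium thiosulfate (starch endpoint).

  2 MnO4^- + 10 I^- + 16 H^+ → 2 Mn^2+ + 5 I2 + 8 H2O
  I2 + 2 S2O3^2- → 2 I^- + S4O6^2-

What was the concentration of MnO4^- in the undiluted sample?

n(S2O3^2-) = 0.0339 × 0.137 = 4.64 × 10^-3 mol
n(I2) = n(S2O3^2-)/2 = 2.32 × 10^-3 mol
From the 2:5 ratio, n(MnO4^-) in the aliquot = 2/5 × 2.32 × 10^-3 = 9.29 × 10^-4 mol
[MnO4^-]_dilute = 9.29 × 10^-4 / 0.0203 = 0.0458 mol/L
[MnO4^-]_original = 0.0458 × 100.0/24.9 = 0.184 mol/L

0.184 M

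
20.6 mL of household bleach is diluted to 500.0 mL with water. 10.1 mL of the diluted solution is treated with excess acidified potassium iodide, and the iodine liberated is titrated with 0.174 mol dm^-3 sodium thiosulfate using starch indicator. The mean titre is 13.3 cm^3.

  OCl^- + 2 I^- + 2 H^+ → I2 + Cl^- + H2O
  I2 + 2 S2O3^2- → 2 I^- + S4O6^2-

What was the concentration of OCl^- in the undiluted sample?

n(S2O3^2-) = 0.0133 × 0.174 = 2.31 × 10^-3 mol
n(I2) = n(S2O3^2-)/2 = 1.16 × 10^-3 mol
n(OCl^-) in the aliquot = 1.16 × 10^-3 mol (1:1 ratio)
[OCl^-]_dilute = 1.16 × 10^-3 / 0.0101 = 0.115 mol/L
[OCl^-]_original = 0.115 × 500.0/20.6 = 2.78 mol/L

2.78 mol/L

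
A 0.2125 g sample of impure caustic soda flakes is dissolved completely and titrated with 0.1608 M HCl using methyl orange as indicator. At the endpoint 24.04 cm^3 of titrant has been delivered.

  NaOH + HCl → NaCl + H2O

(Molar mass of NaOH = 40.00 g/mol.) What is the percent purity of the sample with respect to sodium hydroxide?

72.76 %

n(HCl) = 0.02404 L × 0.1608 mol/L = 3.866 × 10^-3 mol
n(NaOH) = 3.866 × 10^-3 mol (1:1 ratio)
mass of NaOH = 3.866 × 10^-3 × 40.00 g/mol = 0.1546 g
% NaOH = 0.1546 / 0.2125 × 100 = 72.76 %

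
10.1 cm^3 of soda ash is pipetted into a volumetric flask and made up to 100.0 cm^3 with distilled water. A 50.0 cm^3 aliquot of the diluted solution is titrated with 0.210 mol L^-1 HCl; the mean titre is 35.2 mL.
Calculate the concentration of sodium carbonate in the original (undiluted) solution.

0.732 mol/L

Na2CO3 + 2 HCl → 2 NaCl + H2O + CO2
n(HCl) = 0.0352 × 0.210 = 7.39 × 10^-3 mol
From the 1:2 ratio, n(Na2CO3) in the aliquot = 1/2 × 7.39 × 10^-3 = 3.70 × 10^-3 mol
[Na2CO3]_dilute = 3.70 × 10^-3 / 0.0500 = 0.0739 mol/L
Dilution factor = 100.0 / 10.1 = 9.901
[Na2CO3]_stock = 0.0739 × 9.901 = 0.732 mol/L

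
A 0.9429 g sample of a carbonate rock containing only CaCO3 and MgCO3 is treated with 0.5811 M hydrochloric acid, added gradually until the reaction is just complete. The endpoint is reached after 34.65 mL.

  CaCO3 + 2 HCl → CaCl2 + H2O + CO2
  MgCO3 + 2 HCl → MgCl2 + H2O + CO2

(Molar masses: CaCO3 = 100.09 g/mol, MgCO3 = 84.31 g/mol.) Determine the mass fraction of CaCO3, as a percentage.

n(HCl) = 0.03465 × 0.5811 = 0.02014 mol
Let x = n(CaCO3), y = n(MgCO3).
Titrant: 2x + 2y = 0.02014;  mass: 100.09x + 84.31y = 0.9429
Solving, x = 5.964 × 10^-3 mol, y = 4.104 × 10^-3 mol
mass of CaCO3 = 5.964 × 10^-3 × 100.09 = 0.5969 g
% CaCO3 = 0.5969 / 0.9429 × 100 = 63.30 %

63.30 %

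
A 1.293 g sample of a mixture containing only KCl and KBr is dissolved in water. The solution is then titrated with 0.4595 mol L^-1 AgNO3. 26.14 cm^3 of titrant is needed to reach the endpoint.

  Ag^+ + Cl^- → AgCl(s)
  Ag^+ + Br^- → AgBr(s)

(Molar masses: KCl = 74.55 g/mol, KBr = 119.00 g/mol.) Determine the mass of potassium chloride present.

n(AgNO3) = 0.02614 × 0.4595 = 0.01201 mol
Let x = n(KCl), y = n(KBr).
Titrant: 1x + 1y = 0.01201;  mass: 74.55x + 119.00y = 1.293
Solving, x = 3.067 × 10^-3 mol, y = 8.944 × 10^-3 mol
mass of KCl = 3.067 × 10^-3 × 74.55 = 0.2287 g

0.2287 g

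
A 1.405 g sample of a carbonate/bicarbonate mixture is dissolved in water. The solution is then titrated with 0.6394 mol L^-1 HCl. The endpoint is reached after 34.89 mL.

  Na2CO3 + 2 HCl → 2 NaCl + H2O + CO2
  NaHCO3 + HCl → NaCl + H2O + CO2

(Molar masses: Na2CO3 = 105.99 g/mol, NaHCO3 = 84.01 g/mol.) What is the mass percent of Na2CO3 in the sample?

57.06 %

n(HCl) = 0.03489 × 0.6394 = 0.02231 mol
Let x = n(Na2CO3), y = n(NaHCO3).
Titrant: 2x + 1y = 0.02231;  mass: 105.99x + 84.01y = 1.405
Solving, x = 7.563 × 10^-3 mol, y = 7.182 × 10^-3 mol
mass of Na2CO3 = 7.563 × 10^-3 × 105.99 = 0.8016 g
% Na2CO3 = 0.8016 / 1.405 × 100 = 57.06 %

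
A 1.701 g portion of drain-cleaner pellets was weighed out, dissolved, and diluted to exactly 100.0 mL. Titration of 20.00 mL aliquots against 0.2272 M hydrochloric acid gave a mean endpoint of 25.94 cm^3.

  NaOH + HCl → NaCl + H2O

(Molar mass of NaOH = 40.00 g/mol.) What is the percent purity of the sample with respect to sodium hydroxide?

69.30 %

n(HCl) per titration = 0.02594 × 0.2272 = 5.894 × 10^-3 mol
n(NaOH) in each aliquot = 5.894 × 10^-3 mol (1:1 ratio)
n(NaOH) in the whole flask = 5.894 × 10^-3 × 100.0/20.00 = 0.02947 mol
mass of NaOH = 0.02947 × 40.00 = 1.179 g
% NaOH = 1.179 / 1.701 × 100 = 69.30 %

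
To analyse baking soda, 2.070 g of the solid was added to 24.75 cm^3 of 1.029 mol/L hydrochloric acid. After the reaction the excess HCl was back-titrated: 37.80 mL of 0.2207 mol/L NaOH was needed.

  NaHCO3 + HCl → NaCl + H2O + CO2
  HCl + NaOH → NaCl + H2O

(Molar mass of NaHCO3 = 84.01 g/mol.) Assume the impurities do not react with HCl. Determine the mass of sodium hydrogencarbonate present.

1.439 g

n(HCl) added = 0.02475 × 1.029 = 0.02547 mol
n(NaOH) used in back-titration = 0.03780 × 0.2207 = 8.342 × 10^-3 mol
n(HCl) left over = 8.342 × 10^-3 mol (1:1 ratio)
n(HCl) consumed by analyte = 0.02547 − 8.342 × 10^-3 = 0.01713 mol
n(NaHCO3) = 0.01713 mol (1:1 ratio)
mass of NaHCO3 = 0.01713 × 84.01 = 1.439 g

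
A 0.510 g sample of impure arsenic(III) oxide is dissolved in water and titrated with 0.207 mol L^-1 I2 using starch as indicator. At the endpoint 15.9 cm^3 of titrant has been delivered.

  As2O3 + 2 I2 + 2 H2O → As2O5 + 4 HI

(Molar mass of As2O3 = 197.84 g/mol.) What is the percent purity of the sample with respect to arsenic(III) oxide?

n(I2) = 0.0159 L × 0.207 mol/L = 3.29 × 10^-3 mol
From the 1:2 ratio, n(As2O3) = 1/2 × 3.29 × 10^-3 = 1.65 × 10^-3 mol
mass of As2O3 = 1.65 × 10^-3 × 197.84 g/mol = 0.326 g
% As2O3 = 0.326 / 0.510 × 100 = 63.8 %

63.8 %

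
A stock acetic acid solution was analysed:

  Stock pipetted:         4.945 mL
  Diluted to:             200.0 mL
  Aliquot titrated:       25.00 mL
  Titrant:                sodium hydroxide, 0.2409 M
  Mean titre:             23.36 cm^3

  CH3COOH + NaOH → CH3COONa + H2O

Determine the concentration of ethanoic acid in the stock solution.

9.104 M

n(NaOH) = 0.02336 × 0.2409 = 5.627 × 10^-3 mol
n(CH3COOH) in the aliquot = 5.627 × 10^-3 mol (1:1 ratio)
[CH3COOH]_dilute = 5.627 × 10^-3 / 0.02500 = 0.2251 mol/L
Dilution factor = 200.0 / 4.945 = 40.44
[CH3COOH]_stock = 0.2251 × 40.44 = 9.104 mol/L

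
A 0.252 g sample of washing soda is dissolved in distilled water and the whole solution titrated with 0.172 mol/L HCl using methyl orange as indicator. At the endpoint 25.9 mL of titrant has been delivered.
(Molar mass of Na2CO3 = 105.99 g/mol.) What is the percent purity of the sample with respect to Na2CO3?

93.7 %

Na2CO3 + 2 HCl → 2 NaCl + H2O + CO2
n(HCl) = 0.0259 L × 0.172 mol/L = 4.45 × 10^-3 mol
From the 1:2 ratio, n(Na2CO3) = 1/2 × 4.45 × 10^-3 = 2.23 × 10^-3 mol
mass of Na2CO3 = 2.23 × 10^-3 × 105.99 g/mol = 0.236 g
% Na2CO3 = 0.236 / 0.252 × 100 = 93.7 %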